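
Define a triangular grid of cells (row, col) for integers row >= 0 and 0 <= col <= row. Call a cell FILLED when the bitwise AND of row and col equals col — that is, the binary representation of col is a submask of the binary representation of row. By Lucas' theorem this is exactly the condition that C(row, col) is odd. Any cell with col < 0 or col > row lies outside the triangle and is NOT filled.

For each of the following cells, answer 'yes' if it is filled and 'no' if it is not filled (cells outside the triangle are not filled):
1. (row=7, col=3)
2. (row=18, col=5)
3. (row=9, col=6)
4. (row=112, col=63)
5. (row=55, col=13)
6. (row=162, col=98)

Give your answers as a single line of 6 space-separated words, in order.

Answer: yes no no no no no

Derivation:
(7,3): row=0b111, col=0b11, row AND col = 0b11 = 3; 3 == 3 -> filled
(18,5): row=0b10010, col=0b101, row AND col = 0b0 = 0; 0 != 5 -> empty
(9,6): row=0b1001, col=0b110, row AND col = 0b0 = 0; 0 != 6 -> empty
(112,63): row=0b1110000, col=0b111111, row AND col = 0b110000 = 48; 48 != 63 -> empty
(55,13): row=0b110111, col=0b1101, row AND col = 0b101 = 5; 5 != 13 -> empty
(162,98): row=0b10100010, col=0b1100010, row AND col = 0b100010 = 34; 34 != 98 -> empty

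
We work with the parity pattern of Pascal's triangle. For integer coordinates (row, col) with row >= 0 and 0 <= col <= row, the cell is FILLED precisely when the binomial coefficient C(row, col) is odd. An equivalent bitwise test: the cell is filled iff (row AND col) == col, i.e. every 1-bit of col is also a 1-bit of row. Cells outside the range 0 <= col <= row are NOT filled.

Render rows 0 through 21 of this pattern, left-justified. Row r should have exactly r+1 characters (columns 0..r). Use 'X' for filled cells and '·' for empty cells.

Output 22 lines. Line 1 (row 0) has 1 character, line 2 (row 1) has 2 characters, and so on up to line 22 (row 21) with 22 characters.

Answer: X
XX
X·X
XXXX
X···X
XX··XX
X·X·X·X
XXXXXXXX
X·······X
XX······XX
X·X·····X·X
XXXX····XXXX
X···X···X···X
XX··XX··XX··XX
X·X·X·X·X·X·X·X
XXXXXXXXXXXXXXXX
X···············X
XX··············XX
X·X·············X·X
XXXX············XXXX
X···X···········X···X
XX··XX··········XX··XX

Derivation:
r0=0: X
r1=1: XX
r2=10: X·X
r3=11: XXXX
r4=100: X···X
r5=101: XX··XX
r6=110: X·X·X·X
r7=111: XXXXXXXX
r8=1000: X·······X
r9=1001: XX······XX
r10=1010: X·X·····X·X
r11=1011: XXXX····XXXX
r12=1100: X···X···X···X
r13=1101: XX··XX··XX··XX
r14=1110: X·X·X·X·X·X·X·X
r15=1111: XXXXXXXXXXXXXXXX
r16=10000: X···············X
r17=10001: XX··············XX
r18=10010: X·X·············X·X
r19=10011: XXXX············XXXX
r20=10100: X···X···········X···X
r21=10101: XX··XX··········XX··XX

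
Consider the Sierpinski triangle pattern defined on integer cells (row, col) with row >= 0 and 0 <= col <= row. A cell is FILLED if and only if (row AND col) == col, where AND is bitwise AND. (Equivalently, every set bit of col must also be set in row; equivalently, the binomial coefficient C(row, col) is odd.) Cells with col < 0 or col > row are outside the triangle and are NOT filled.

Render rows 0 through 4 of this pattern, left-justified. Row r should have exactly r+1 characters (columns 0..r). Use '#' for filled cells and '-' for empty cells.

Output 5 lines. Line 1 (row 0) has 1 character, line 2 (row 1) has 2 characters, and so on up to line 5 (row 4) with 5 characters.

Answer: #
##
#-#
####
#---#

Derivation:
r0=0: #
r1=1: ##
r2=10: #-#
r3=11: ####
r4=100: #---#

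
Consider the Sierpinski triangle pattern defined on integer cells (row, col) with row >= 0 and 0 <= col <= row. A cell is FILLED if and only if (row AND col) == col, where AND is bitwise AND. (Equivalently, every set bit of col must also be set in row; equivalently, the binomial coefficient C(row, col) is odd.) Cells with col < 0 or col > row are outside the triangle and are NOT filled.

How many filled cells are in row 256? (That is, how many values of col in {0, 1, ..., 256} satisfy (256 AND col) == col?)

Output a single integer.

256 in binary = 100000000
popcount(256) = number of 1-bits in 100000000 = 1
A col c satisfies (256 AND c) == c iff every set bit of c is also set in 256; each of the 1 set bits of 256 can independently be on or off in c.
count = 2^1 = 2

Answer: 2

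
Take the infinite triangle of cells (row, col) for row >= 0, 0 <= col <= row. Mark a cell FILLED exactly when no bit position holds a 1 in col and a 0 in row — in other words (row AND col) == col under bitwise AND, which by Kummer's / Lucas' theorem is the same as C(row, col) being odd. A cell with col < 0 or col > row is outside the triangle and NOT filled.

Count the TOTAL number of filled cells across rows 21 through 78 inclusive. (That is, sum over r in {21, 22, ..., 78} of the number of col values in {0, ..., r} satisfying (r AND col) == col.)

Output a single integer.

Answer: 756

Derivation:
r21=10101 pc3: +8 =8
r22=10110 pc3: +8 =16
r23=10111 pc4: +16 =32
r24=11000 pc2: +4 =36
r25=11001 pc3: +8 =44
r26=11010 pc3: +8 =52
r27=11011 pc4: +16 =68
r28=11100 pc3: +8 =76
r29=11101 pc4: +16 =92
r30=11110 pc4: +16 =108
r31=11111 pc5: +32 =140
r32=100000 pc1: +2 =142
r33=100001 pc2: +4 =146
r34=100010 pc2: +4 =150
r35=100011 pc3: +8 =158
r36=100100 pc2: +4 =162
r37=100101 pc3: +8 =170
r38=100110 pc3: +8 =178
r39=100111 pc4: +16 =194
r40=101000 pc2: +4 =198
r41=101001 pc3: +8 =206
r42=101010 pc3: +8 =214
r43=101011 pc4: +16 =230
r44=101100 pc3: +8 =238
r45=101101 pc4: +16 =254
r46=101110 pc4: +16 =270
r47=101111 pc5: +32 =302
r48=110000 pc2: +4 =306
r49=110001 pc3: +8 =314
r50=110010 pc3: +8 =322
r51=110011 pc4: +16 =338
r52=110100 pc3: +8 =346
r53=110101 pc4: +16 =362
r54=110110 pc4: +16 =378
r55=110111 pc5: +32 =410
r56=111000 pc3: +8 =418
r57=111001 pc4: +16 =434
r58=111010 pc4: +16 =450
r59=111011 pc5: +32 =482
r60=111100 pc4: +16 =498
r61=111101 pc5: +32 =530
r62=111110 pc5: +32 =562
r63=111111 pc6: +64 =626
r64=1000000 pc1: +2 =628
r65=1000001 pc2: +4 =632
r66=1000010 pc2: +4 =636
r67=1000011 pc3: +8 =644
r68=1000100 pc2: +4 =648
r69=1000101 pc3: +8 =656
r70=1000110 pc3: +8 =664
r71=1000111 pc4: +16 =680
r72=1001000 pc2: +4 =684
r73=1001001 pc3: +8 =692
r74=1001010 pc3: +8 =700
r75=1001011 pc4: +16 =716
r76=1001100 pc3: +8 =724
r77=1001101 pc4: +16 =740
r78=1001110 pc4: +16 =756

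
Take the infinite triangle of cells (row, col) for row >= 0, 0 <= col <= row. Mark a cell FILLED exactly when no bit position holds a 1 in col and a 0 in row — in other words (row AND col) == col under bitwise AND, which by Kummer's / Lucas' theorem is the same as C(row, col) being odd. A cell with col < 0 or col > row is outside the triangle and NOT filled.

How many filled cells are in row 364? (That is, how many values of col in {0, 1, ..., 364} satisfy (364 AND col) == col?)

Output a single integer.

364 in binary = 101101100
popcount(364) = number of 1-bits in 101101100 = 5
A col c satisfies (364 AND c) == c iff every set bit of c is also set in 364; each of the 5 set bits of 364 can independently be on or off in c.
count = 2^5 = 32

Answer: 32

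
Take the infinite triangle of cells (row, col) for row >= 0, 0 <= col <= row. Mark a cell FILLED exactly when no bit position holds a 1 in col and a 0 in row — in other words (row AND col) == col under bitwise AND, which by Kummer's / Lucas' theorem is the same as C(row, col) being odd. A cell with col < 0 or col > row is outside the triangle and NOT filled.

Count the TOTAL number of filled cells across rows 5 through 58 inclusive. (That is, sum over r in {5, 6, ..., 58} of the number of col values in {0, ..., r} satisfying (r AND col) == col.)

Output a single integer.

r5=101 pc2: +4 =4
r6=110 pc2: +4 =8
r7=111 pc3: +8 =16
r8=1000 pc1: +2 =18
r9=1001 pc2: +4 =22
r10=1010 pc2: +4 =26
r11=1011 pc3: +8 =34
r12=1100 pc2: +4 =38
r13=1101 pc3: +8 =46
r14=1110 pc3: +8 =54
r15=1111 pc4: +16 =70
r16=10000 pc1: +2 =72
r17=10001 pc2: +4 =76
r18=10010 pc2: +4 =80
r19=10011 pc3: +8 =88
r20=10100 pc2: +4 =92
r21=10101 pc3: +8 =100
r22=10110 pc3: +8 =108
r23=10111 pc4: +16 =124
r24=11000 pc2: +4 =128
r25=11001 pc3: +8 =136
r26=11010 pc3: +8 =144
r27=11011 pc4: +16 =160
r28=11100 pc3: +8 =168
r29=11101 pc4: +16 =184
r30=11110 pc4: +16 =200
r31=11111 pc5: +32 =232
r32=100000 pc1: +2 =234
r33=100001 pc2: +4 =238
r34=100010 pc2: +4 =242
r35=100011 pc3: +8 =250
r36=100100 pc2: +4 =254
r37=100101 pc3: +8 =262
r38=100110 pc3: +8 =270
r39=100111 pc4: +16 =286
r40=101000 pc2: +4 =290
r41=101001 pc3: +8 =298
r42=101010 pc3: +8 =306
r43=101011 pc4: +16 =322
r44=101100 pc3: +8 =330
r45=101101 pc4: +16 =346
r46=101110 pc4: +16 =362
r47=101111 pc5: +32 =394
r48=110000 pc2: +4 =398
r49=110001 pc3: +8 =406
r50=110010 pc3: +8 =414
r51=110011 pc4: +16 =430
r52=110100 pc3: +8 =438
r53=110101 pc4: +16 =454
r54=110110 pc4: +16 =470
r55=110111 pc5: +32 =502
r56=111000 pc3: +8 =510
r57=111001 pc4: +16 =526
r58=111010 pc4: +16 =542

Answer: 542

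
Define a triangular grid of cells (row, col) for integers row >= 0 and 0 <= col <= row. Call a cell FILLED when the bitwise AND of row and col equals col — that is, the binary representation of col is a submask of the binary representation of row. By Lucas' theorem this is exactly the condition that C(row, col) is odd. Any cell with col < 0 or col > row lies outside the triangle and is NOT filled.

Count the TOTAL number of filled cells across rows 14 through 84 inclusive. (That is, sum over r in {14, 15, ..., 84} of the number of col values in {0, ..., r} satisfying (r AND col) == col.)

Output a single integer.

Answer: 878

Derivation:
r14=1110 pc3: +8 =8
r15=1111 pc4: +16 =24
r16=10000 pc1: +2 =26
r17=10001 pc2: +4 =30
r18=10010 pc2: +4 =34
r19=10011 pc3: +8 =42
r20=10100 pc2: +4 =46
r21=10101 pc3: +8 =54
r22=10110 pc3: +8 =62
r23=10111 pc4: +16 =78
r24=11000 pc2: +4 =82
r25=11001 pc3: +8 =90
r26=11010 pc3: +8 =98
r27=11011 pc4: +16 =114
r28=11100 pc3: +8 =122
r29=11101 pc4: +16 =138
r30=11110 pc4: +16 =154
r31=11111 pc5: +32 =186
r32=100000 pc1: +2 =188
r33=100001 pc2: +4 =192
r34=100010 pc2: +4 =196
r35=100011 pc3: +8 =204
r36=100100 pc2: +4 =208
r37=100101 pc3: +8 =216
r38=100110 pc3: +8 =224
r39=100111 pc4: +16 =240
r40=101000 pc2: +4 =244
r41=101001 pc3: +8 =252
r42=101010 pc3: +8 =260
r43=101011 pc4: +16 =276
r44=101100 pc3: +8 =284
r45=101101 pc4: +16 =300
r46=101110 pc4: +16 =316
r47=101111 pc5: +32 =348
r48=110000 pc2: +4 =352
r49=110001 pc3: +8 =360
r50=110010 pc3: +8 =368
r51=110011 pc4: +16 =384
r52=110100 pc3: +8 =392
r53=110101 pc4: +16 =408
r54=110110 pc4: +16 =424
r55=110111 pc5: +32 =456
r56=111000 pc3: +8 =464
r57=111001 pc4: +16 =480
r58=111010 pc4: +16 =496
r59=111011 pc5: +32 =528
r60=111100 pc4: +16 =544
r61=111101 pc5: +32 =576
r62=111110 pc5: +32 =608
r63=111111 pc6: +64 =672
r64=1000000 pc1: +2 =674
r65=1000001 pc2: +4 =678
r66=1000010 pc2: +4 =682
r67=1000011 pc3: +8 =690
r68=1000100 pc2: +4 =694
r69=1000101 pc3: +8 =702
r70=1000110 pc3: +8 =710
r71=1000111 pc4: +16 =726
r72=1001000 pc2: +4 =730
r73=1001001 pc3: +8 =738
r74=1001010 pc3: +8 =746
r75=1001011 pc4: +16 =762
r76=1001100 pc3: +8 =770
r77=1001101 pc4: +16 =786
r78=1001110 pc4: +16 =802
r79=1001111 pc5: +32 =834
r80=1010000 pc2: +4 =838
r81=1010001 pc3: +8 =846
r82=1010010 pc3: +8 =854
r83=1010011 pc4: +16 =870
r84=1010100 pc3: +8 =878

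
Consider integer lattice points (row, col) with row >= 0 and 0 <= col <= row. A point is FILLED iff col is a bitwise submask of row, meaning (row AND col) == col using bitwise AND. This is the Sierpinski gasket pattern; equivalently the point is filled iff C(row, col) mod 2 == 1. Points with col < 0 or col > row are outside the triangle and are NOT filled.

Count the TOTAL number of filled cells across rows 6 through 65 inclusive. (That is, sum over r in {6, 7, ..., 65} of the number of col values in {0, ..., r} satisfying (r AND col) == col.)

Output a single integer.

Answer: 720

Derivation:
r6=110 pc2: +4 =4
r7=111 pc3: +8 =12
r8=1000 pc1: +2 =14
r9=1001 pc2: +4 =18
r10=1010 pc2: +4 =22
r11=1011 pc3: +8 =30
r12=1100 pc2: +4 =34
r13=1101 pc3: +8 =42
r14=1110 pc3: +8 =50
r15=1111 pc4: +16 =66
r16=10000 pc1: +2 =68
r17=10001 pc2: +4 =72
r18=10010 pc2: +4 =76
r19=10011 pc3: +8 =84
r20=10100 pc2: +4 =88
r21=10101 pc3: +8 =96
r22=10110 pc3: +8 =104
r23=10111 pc4: +16 =120
r24=11000 pc2: +4 =124
r25=11001 pc3: +8 =132
r26=11010 pc3: +8 =140
r27=11011 pc4: +16 =156
r28=11100 pc3: +8 =164
r29=11101 pc4: +16 =180
r30=11110 pc4: +16 =196
r31=11111 pc5: +32 =228
r32=100000 pc1: +2 =230
r33=100001 pc2: +4 =234
r34=100010 pc2: +4 =238
r35=100011 pc3: +8 =246
r36=100100 pc2: +4 =250
r37=100101 pc3: +8 =258
r38=100110 pc3: +8 =266
r39=100111 pc4: +16 =282
r40=101000 pc2: +4 =286
r41=101001 pc3: +8 =294
r42=101010 pc3: +8 =302
r43=101011 pc4: +16 =318
r44=101100 pc3: +8 =326
r45=101101 pc4: +16 =342
r46=101110 pc4: +16 =358
r47=101111 pc5: +32 =390
r48=110000 pc2: +4 =394
r49=110001 pc3: +8 =402
r50=110010 pc3: +8 =410
r51=110011 pc4: +16 =426
r52=110100 pc3: +8 =434
r53=110101 pc4: +16 =450
r54=110110 pc4: +16 =466
r55=110111 pc5: +32 =498
r56=111000 pc3: +8 =506
r57=111001 pc4: +16 =522
r58=111010 pc4: +16 =538
r59=111011 pc5: +32 =570
r60=111100 pc4: +16 =586
r61=111101 pc5: +32 =618
r62=111110 pc5: +32 =650
r63=111111 pc6: +64 =714
r64=1000000 pc1: +2 =716
r65=1000001 pc2: +4 =720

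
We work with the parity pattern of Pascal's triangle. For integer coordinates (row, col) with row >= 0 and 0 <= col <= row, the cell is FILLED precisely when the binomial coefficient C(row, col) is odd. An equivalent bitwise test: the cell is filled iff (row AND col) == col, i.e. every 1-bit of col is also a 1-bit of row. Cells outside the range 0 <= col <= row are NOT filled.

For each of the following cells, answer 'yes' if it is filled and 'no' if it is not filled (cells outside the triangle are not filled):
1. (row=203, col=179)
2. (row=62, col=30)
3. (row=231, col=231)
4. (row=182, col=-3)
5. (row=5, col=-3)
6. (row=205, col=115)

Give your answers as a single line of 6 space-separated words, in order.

Answer: no yes yes no no no

Derivation:
(203,179): row=0b11001011, col=0b10110011, row AND col = 0b10000011 = 131; 131 != 179 -> empty
(62,30): row=0b111110, col=0b11110, row AND col = 0b11110 = 30; 30 == 30 -> filled
(231,231): row=0b11100111, col=0b11100111, row AND col = 0b11100111 = 231; 231 == 231 -> filled
(182,-3): col outside [0, 182] -> not filled
(5,-3): col outside [0, 5] -> not filled
(205,115): row=0b11001101, col=0b1110011, row AND col = 0b1000001 = 65; 65 != 115 -> empty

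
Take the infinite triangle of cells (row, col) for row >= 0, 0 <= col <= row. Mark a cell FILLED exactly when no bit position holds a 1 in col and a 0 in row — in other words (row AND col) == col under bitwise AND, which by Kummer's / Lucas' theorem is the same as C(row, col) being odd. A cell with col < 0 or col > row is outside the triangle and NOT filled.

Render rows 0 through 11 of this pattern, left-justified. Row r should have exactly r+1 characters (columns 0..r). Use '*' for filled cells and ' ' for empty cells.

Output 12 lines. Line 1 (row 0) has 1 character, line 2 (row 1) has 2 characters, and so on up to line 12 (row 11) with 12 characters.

Answer: *
**
* *
****
*   *
**  **
* * * *
********
*       *
**      **
* *     * *
****    ****

Derivation:
r0=0: *
r1=1: **
r2=10: * *
r3=11: ****
r4=100: *   *
r5=101: **  **
r6=110: * * * *
r7=111: ********
r8=1000: *       *
r9=1001: **      **
r10=1010: * *     * *
r11=1011: ****    ****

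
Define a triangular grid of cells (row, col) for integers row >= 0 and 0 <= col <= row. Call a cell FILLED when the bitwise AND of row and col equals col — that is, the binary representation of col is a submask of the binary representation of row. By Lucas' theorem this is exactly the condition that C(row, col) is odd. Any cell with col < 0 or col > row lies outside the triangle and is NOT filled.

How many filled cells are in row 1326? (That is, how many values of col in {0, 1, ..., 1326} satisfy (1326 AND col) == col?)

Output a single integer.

1326 in binary = 10100101110
popcount(1326) = number of 1-bits in 10100101110 = 6
A col c satisfies (1326 AND c) == c iff every set bit of c is also set in 1326; each of the 6 set bits of 1326 can independently be on or off in c.
count = 2^6 = 64

Answer: 64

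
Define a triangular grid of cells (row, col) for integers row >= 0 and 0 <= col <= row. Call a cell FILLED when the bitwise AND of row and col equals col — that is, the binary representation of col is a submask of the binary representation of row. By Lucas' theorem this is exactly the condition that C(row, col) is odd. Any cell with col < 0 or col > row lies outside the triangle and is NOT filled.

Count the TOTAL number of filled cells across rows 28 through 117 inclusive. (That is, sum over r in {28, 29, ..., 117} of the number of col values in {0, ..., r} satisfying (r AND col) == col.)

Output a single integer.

r28=11100 pc3: +8 =8
r29=11101 pc4: +16 =24
r30=11110 pc4: +16 =40
r31=11111 pc5: +32 =72
r32=100000 pc1: +2 =74
r33=100001 pc2: +4 =78
r34=100010 pc2: +4 =82
r35=100011 pc3: +8 =90
r36=100100 pc2: +4 =94
r37=100101 pc3: +8 =102
r38=100110 pc3: +8 =110
r39=100111 pc4: +16 =126
r40=101000 pc2: +4 =130
r41=101001 pc3: +8 =138
r42=101010 pc3: +8 =146
r43=101011 pc4: +16 =162
r44=101100 pc3: +8 =170
r45=101101 pc4: +16 =186
r46=101110 pc4: +16 =202
r47=101111 pc5: +32 =234
r48=110000 pc2: +4 =238
r49=110001 pc3: +8 =246
r50=110010 pc3: +8 =254
r51=110011 pc4: +16 =270
r52=110100 pc3: +8 =278
r53=110101 pc4: +16 =294
r54=110110 pc4: +16 =310
r55=110111 pc5: +32 =342
r56=111000 pc3: +8 =350
r57=111001 pc4: +16 =366
r58=111010 pc4: +16 =382
r59=111011 pc5: +32 =414
r60=111100 pc4: +16 =430
r61=111101 pc5: +32 =462
r62=111110 pc5: +32 =494
r63=111111 pc6: +64 =558
r64=1000000 pc1: +2 =560
r65=1000001 pc2: +4 =564
r66=1000010 pc2: +4 =568
r67=1000011 pc3: +8 =576
r68=1000100 pc2: +4 =580
r69=1000101 pc3: +8 =588
r70=1000110 pc3: +8 =596
r71=1000111 pc4: +16 =612
r72=1001000 pc2: +4 =616
r73=1001001 pc3: +8 =624
r74=1001010 pc3: +8 =632
r75=1001011 pc4: +16 =648
r76=1001100 pc3: +8 =656
r77=1001101 pc4: +16 =672
r78=1001110 pc4: +16 =688
r79=1001111 pc5: +32 =720
r80=1010000 pc2: +4 =724
r81=1010001 pc3: +8 =732
r82=1010010 pc3: +8 =740
r83=1010011 pc4: +16 =756
r84=1010100 pc3: +8 =764
r85=1010101 pc4: +16 =780
r86=1010110 pc4: +16 =796
r87=1010111 pc5: +32 =828
r88=1011000 pc3: +8 =836
r89=1011001 pc4: +16 =852
r90=1011010 pc4: +16 =868
r91=1011011 pc5: +32 =900
r92=1011100 pc4: +16 =916
r93=1011101 pc5: +32 =948
r94=1011110 pc5: +32 =980
r95=1011111 pc6: +64 =1044
r96=1100000 pc2: +4 =1048
r97=1100001 pc3: +8 =1056
r98=1100010 pc3: +8 =1064
r99=1100011 pc4: +16 =1080
r100=1100100 pc3: +8 =1088
r101=1100101 pc4: +16 =1104
r102=1100110 pc4: +16 =1120
r103=1100111 pc5: +32 =1152
r104=1101000 pc3: +8 =1160
r105=1101001 pc4: +16 =1176
r106=1101010 pc4: +16 =1192
r107=1101011 pc5: +32 =1224
r108=1101100 pc4: +16 =1240
r109=1101101 pc5: +32 =1272
r110=1101110 pc5: +32 =1304
r111=1101111 pc6: +64 =1368
r112=1110000 pc3: +8 =1376
r113=1110001 pc4: +16 =1392
r114=1110010 pc4: +16 =1408
r115=1110011 pc5: +32 =1440
r116=1110100 pc4: +16 =1456
r117=1110101 pc5: +32 =1488

Answer: 1488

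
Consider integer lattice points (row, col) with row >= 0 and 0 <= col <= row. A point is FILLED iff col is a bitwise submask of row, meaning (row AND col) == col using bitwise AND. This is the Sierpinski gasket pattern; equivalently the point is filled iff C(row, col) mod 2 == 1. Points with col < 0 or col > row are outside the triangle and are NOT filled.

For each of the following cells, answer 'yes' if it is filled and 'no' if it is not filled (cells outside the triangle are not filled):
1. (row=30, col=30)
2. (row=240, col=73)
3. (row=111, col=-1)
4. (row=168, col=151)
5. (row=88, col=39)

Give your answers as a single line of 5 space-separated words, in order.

(30,30): row=0b11110, col=0b11110, row AND col = 0b11110 = 30; 30 == 30 -> filled
(240,73): row=0b11110000, col=0b1001001, row AND col = 0b1000000 = 64; 64 != 73 -> empty
(111,-1): col outside [0, 111] -> not filled
(168,151): row=0b10101000, col=0b10010111, row AND col = 0b10000000 = 128; 128 != 151 -> empty
(88,39): row=0b1011000, col=0b100111, row AND col = 0b0 = 0; 0 != 39 -> empty

Answer: yes no no no no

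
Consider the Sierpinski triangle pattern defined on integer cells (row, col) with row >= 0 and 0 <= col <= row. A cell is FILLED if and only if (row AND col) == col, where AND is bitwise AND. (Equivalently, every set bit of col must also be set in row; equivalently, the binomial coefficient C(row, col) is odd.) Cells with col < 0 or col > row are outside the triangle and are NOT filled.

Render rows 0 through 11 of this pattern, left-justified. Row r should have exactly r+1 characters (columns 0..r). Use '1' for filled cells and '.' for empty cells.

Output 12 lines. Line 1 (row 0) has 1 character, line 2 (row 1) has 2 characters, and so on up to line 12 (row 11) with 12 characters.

r0=0: 1
r1=1: 11
r2=10: 1.1
r3=11: 1111
r4=100: 1...1
r5=101: 11..11
r6=110: 1.1.1.1
r7=111: 11111111
r8=1000: 1.......1
r9=1001: 11......11
r10=1010: 1.1.....1.1
r11=1011: 1111....1111

Answer: 1
11
1.1
1111
1...1
11..11
1.1.1.1
11111111
1.......1
11......11
1.1.....1.1
1111....1111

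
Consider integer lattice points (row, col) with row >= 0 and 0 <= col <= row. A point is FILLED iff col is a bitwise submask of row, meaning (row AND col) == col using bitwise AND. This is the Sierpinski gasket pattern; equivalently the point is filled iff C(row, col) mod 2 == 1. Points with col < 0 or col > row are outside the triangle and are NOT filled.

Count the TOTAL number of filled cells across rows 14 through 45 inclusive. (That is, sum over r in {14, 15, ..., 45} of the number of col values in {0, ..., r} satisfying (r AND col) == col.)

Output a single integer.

r14=1110 pc3: +8 =8
r15=1111 pc4: +16 =24
r16=10000 pc1: +2 =26
r17=10001 pc2: +4 =30
r18=10010 pc2: +4 =34
r19=10011 pc3: +8 =42
r20=10100 pc2: +4 =46
r21=10101 pc3: +8 =54
r22=10110 pc3: +8 =62
r23=10111 pc4: +16 =78
r24=11000 pc2: +4 =82
r25=11001 pc3: +8 =90
r26=11010 pc3: +8 =98
r27=11011 pc4: +16 =114
r28=11100 pc3: +8 =122
r29=11101 pc4: +16 =138
r30=11110 pc4: +16 =154
r31=11111 pc5: +32 =186
r32=100000 pc1: +2 =188
r33=100001 pc2: +4 =192
r34=100010 pc2: +4 =196
r35=100011 pc3: +8 =204
r36=100100 pc2: +4 =208
r37=100101 pc3: +8 =216
r38=100110 pc3: +8 =224
r39=100111 pc4: +16 =240
r40=101000 pc2: +4 =244
r41=101001 pc3: +8 =252
r42=101010 pc3: +8 =260
r43=101011 pc4: +16 =276
r44=101100 pc3: +8 =284
r45=101101 pc4: +16 =300

Answer: 300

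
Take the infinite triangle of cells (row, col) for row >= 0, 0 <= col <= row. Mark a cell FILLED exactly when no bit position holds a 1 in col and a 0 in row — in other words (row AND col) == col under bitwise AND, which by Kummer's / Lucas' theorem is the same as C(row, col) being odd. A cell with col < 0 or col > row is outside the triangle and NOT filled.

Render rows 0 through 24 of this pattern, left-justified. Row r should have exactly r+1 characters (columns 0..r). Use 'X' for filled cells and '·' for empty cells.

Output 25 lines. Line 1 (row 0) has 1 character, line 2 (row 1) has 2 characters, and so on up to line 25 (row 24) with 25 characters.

Answer: X
XX
X·X
XXXX
X···X
XX··XX
X·X·X·X
XXXXXXXX
X·······X
XX······XX
X·X·····X·X
XXXX····XXXX
X···X···X···X
XX··XX··XX··XX
X·X·X·X·X·X·X·X
XXXXXXXXXXXXXXXX
X···············X
XX··············XX
X·X·············X·X
XXXX············XXXX
X···X···········X···X
XX··XX··········XX··XX
X·X·X·X·········X·X·X·X
XXXXXXXX········XXXXXXXX
X·······X·······X·······X

Derivation:
r0=0: X
r1=1: XX
r2=10: X·X
r3=11: XXXX
r4=100: X···X
r5=101: XX··XX
r6=110: X·X·X·X
r7=111: XXXXXXXX
r8=1000: X·······X
r9=1001: XX······XX
r10=1010: X·X·····X·X
r11=1011: XXXX····XXXX
r12=1100: X···X···X···X
r13=1101: XX··XX··XX··XX
r14=1110: X·X·X·X·X·X·X·X
r15=1111: XXXXXXXXXXXXXXXX
r16=10000: X···············X
r17=10001: XX··············XX
r18=10010: X·X·············X·X
r19=10011: XXXX············XXXX
r20=10100: X···X···········X···X
r21=10101: XX··XX··········XX··XX
r22=10110: X·X·X·X·········X·X·X·X
r23=10111: XXXXXXXX········XXXXXXXX
r24=11000: X·······X·······X·······X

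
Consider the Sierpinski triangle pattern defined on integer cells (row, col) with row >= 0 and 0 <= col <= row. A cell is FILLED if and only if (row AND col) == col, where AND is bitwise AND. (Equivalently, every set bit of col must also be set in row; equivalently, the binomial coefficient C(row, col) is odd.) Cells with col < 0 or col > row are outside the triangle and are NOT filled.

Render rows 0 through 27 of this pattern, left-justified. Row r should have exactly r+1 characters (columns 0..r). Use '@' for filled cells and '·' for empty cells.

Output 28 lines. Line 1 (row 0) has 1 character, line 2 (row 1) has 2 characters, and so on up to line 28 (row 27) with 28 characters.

Answer: @
@@
@·@
@@@@
@···@
@@··@@
@·@·@·@
@@@@@@@@
@·······@
@@······@@
@·@·····@·@
@@@@····@@@@
@···@···@···@
@@··@@··@@··@@
@·@·@·@·@·@·@·@
@@@@@@@@@@@@@@@@
@···············@
@@··············@@
@·@·············@·@
@@@@············@@@@
@···@···········@···@
@@··@@··········@@··@@
@·@·@·@·········@·@·@·@
@@@@@@@@········@@@@@@@@
@·······@·······@·······@
@@······@@······@@······@@
@·@·····@·@·····@·@·····@·@
@@@@····@@@@····@@@@····@@@@

Derivation:
r0=0: @
r1=1: @@
r2=10: @·@
r3=11: @@@@
r4=100: @···@
r5=101: @@··@@
r6=110: @·@·@·@
r7=111: @@@@@@@@
r8=1000: @·······@
r9=1001: @@······@@
r10=1010: @·@·····@·@
r11=1011: @@@@····@@@@
r12=1100: @···@···@···@
r13=1101: @@··@@··@@··@@
r14=1110: @·@·@·@·@·@·@·@
r15=1111: @@@@@@@@@@@@@@@@
r16=10000: @···············@
r17=10001: @@··············@@
r18=10010: @·@·············@·@
r19=10011: @@@@············@@@@
r20=10100: @···@···········@···@
r21=10101: @@··@@··········@@··@@
r22=10110: @·@·@·@·········@·@·@·@
r23=10111: @@@@@@@@········@@@@@@@@
r24=11000: @·······@·······@·······@
r25=11001: @@······@@······@@······@@
r26=11010: @·@·····@·@·····@·@·····@·@
r27=11011: @@@@····@@@@····@@@@····@@@@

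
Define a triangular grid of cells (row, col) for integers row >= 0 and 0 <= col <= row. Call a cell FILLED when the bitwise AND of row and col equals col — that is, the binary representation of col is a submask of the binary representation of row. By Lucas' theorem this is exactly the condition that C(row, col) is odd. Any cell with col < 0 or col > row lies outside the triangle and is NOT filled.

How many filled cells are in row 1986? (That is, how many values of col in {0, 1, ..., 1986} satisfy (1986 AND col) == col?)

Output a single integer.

Answer: 64

Derivation:
1986 in binary = 11111000010
popcount(1986) = number of 1-bits in 11111000010 = 6
A col c satisfies (1986 AND c) == c iff every set bit of c is also set in 1986; each of the 6 set bits of 1986 can independently be on or off in c.
count = 2^6 = 64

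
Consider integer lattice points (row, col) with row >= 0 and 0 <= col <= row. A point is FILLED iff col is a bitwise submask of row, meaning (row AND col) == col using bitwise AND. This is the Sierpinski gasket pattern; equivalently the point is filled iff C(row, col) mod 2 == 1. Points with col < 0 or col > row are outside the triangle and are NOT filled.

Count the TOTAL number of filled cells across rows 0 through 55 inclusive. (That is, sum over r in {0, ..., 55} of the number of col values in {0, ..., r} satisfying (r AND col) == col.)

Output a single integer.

Answer: 513

Derivation:
r0=0 pc0: +1 =1
r1=1 pc1: +2 =3
r2=10 pc1: +2 =5
r3=11 pc2: +4 =9
r4=100 pc1: +2 =11
r5=101 pc2: +4 =15
r6=110 pc2: +4 =19
r7=111 pc3: +8 =27
r8=1000 pc1: +2 =29
r9=1001 pc2: +4 =33
r10=1010 pc2: +4 =37
r11=1011 pc3: +8 =45
r12=1100 pc2: +4 =49
r13=1101 pc3: +8 =57
r14=1110 pc3: +8 =65
r15=1111 pc4: +16 =81
r16=10000 pc1: +2 =83
r17=10001 pc2: +4 =87
r18=10010 pc2: +4 =91
r19=10011 pc3: +8 =99
r20=10100 pc2: +4 =103
r21=10101 pc3: +8 =111
r22=10110 pc3: +8 =119
r23=10111 pc4: +16 =135
r24=11000 pc2: +4 =139
r25=11001 pc3: +8 =147
r26=11010 pc3: +8 =155
r27=11011 pc4: +16 =171
r28=11100 pc3: +8 =179
r29=11101 pc4: +16 =195
r30=11110 pc4: +16 =211
r31=11111 pc5: +32 =243
r32=100000 pc1: +2 =245
r33=100001 pc2: +4 =249
r34=100010 pc2: +4 =253
r35=100011 pc3: +8 =261
r36=100100 pc2: +4 =265
r37=100101 pc3: +8 =273
r38=100110 pc3: +8 =281
r39=100111 pc4: +16 =297
r40=101000 pc2: +4 =301
r41=101001 pc3: +8 =309
r42=101010 pc3: +8 =317
r43=101011 pc4: +16 =333
r44=101100 pc3: +8 =341
r45=101101 pc4: +16 =357
r46=101110 pc4: +16 =373
r47=101111 pc5: +32 =405
r48=110000 pc2: +4 =409
r49=110001 pc3: +8 =417
r50=110010 pc3: +8 =425
r51=110011 pc4: +16 =441
r52=110100 pc3: +8 =449
r53=110101 pc4: +16 =465
r54=110110 pc4: +16 =481
r55=110111 pc5: +32 =513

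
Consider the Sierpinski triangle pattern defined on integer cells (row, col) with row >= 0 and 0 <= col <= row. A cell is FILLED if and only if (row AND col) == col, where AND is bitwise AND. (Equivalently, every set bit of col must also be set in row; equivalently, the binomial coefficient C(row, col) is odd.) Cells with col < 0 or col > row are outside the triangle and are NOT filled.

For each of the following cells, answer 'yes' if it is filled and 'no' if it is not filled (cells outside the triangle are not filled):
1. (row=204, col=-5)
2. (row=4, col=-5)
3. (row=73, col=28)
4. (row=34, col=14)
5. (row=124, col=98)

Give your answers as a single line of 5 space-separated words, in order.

Answer: no no no no no

Derivation:
(204,-5): col outside [0, 204] -> not filled
(4,-5): col outside [0, 4] -> not filled
(73,28): row=0b1001001, col=0b11100, row AND col = 0b1000 = 8; 8 != 28 -> empty
(34,14): row=0b100010, col=0b1110, row AND col = 0b10 = 2; 2 != 14 -> empty
(124,98): row=0b1111100, col=0b1100010, row AND col = 0b1100000 = 96; 96 != 98 -> empty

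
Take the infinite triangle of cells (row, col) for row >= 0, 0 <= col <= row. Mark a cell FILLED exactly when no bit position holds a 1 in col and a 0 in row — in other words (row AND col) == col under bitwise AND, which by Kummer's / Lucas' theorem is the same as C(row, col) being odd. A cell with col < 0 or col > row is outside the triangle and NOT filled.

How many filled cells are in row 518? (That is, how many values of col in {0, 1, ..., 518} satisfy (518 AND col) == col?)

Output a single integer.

Answer: 8

Derivation:
518 in binary = 1000000110
popcount(518) = number of 1-bits in 1000000110 = 3
A col c satisfies (518 AND c) == c iff every set bit of c is also set in 518; each of the 3 set bits of 518 can independently be on or off in c.
count = 2^3 = 8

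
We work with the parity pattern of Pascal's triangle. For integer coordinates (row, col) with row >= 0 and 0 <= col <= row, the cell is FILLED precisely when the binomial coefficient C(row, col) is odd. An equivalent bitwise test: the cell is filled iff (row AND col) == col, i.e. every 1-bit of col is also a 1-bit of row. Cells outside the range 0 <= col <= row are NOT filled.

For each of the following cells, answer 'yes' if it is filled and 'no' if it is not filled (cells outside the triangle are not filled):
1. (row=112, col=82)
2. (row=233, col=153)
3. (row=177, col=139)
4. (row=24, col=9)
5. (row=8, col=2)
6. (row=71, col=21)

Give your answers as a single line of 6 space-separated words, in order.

Answer: no no no no no no

Derivation:
(112,82): row=0b1110000, col=0b1010010, row AND col = 0b1010000 = 80; 80 != 82 -> empty
(233,153): row=0b11101001, col=0b10011001, row AND col = 0b10001001 = 137; 137 != 153 -> empty
(177,139): row=0b10110001, col=0b10001011, row AND col = 0b10000001 = 129; 129 != 139 -> empty
(24,9): row=0b11000, col=0b1001, row AND col = 0b1000 = 8; 8 != 9 -> empty
(8,2): row=0b1000, col=0b10, row AND col = 0b0 = 0; 0 != 2 -> empty
(71,21): row=0b1000111, col=0b10101, row AND col = 0b101 = 5; 5 != 21 -> empty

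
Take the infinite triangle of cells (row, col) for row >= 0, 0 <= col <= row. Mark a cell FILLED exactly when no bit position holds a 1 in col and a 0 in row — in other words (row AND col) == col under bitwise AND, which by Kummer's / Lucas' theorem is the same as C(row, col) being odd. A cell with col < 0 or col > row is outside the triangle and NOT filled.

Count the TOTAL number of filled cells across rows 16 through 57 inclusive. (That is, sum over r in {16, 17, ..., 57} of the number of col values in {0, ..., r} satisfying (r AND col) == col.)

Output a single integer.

Answer: 456

Derivation:
r16=10000 pc1: +2 =2
r17=10001 pc2: +4 =6
r18=10010 pc2: +4 =10
r19=10011 pc3: +8 =18
r20=10100 pc2: +4 =22
r21=10101 pc3: +8 =30
r22=10110 pc3: +8 =38
r23=10111 pc4: +16 =54
r24=11000 pc2: +4 =58
r25=11001 pc3: +8 =66
r26=11010 pc3: +8 =74
r27=11011 pc4: +16 =90
r28=11100 pc3: +8 =98
r29=11101 pc4: +16 =114
r30=11110 pc4: +16 =130
r31=11111 pc5: +32 =162
r32=100000 pc1: +2 =164
r33=100001 pc2: +4 =168
r34=100010 pc2: +4 =172
r35=100011 pc3: +8 =180
r36=100100 pc2: +4 =184
r37=100101 pc3: +8 =192
r38=100110 pc3: +8 =200
r39=100111 pc4: +16 =216
r40=101000 pc2: +4 =220
r41=101001 pc3: +8 =228
r42=101010 pc3: +8 =236
r43=101011 pc4: +16 =252
r44=101100 pc3: +8 =260
r45=101101 pc4: +16 =276
r46=101110 pc4: +16 =292
r47=101111 pc5: +32 =324
r48=110000 pc2: +4 =328
r49=110001 pc3: +8 =336
r50=110010 pc3: +8 =344
r51=110011 pc4: +16 =360
r52=110100 pc3: +8 =368
r53=110101 pc4: +16 =384
r54=110110 pc4: +16 =400
r55=110111 pc5: +32 =432
r56=111000 pc3: +8 =440
r57=111001 pc4: +16 =456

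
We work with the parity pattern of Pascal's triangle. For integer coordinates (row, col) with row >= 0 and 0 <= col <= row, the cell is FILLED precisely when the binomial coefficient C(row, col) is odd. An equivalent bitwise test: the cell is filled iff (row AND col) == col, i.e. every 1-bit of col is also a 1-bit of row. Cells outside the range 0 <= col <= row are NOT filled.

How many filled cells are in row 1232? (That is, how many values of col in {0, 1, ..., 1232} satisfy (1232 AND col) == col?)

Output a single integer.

1232 in binary = 10011010000
popcount(1232) = number of 1-bits in 10011010000 = 4
A col c satisfies (1232 AND c) == c iff every set bit of c is also set in 1232; each of the 4 set bits of 1232 can independently be on or off in c.
count = 2^4 = 16

Answer: 16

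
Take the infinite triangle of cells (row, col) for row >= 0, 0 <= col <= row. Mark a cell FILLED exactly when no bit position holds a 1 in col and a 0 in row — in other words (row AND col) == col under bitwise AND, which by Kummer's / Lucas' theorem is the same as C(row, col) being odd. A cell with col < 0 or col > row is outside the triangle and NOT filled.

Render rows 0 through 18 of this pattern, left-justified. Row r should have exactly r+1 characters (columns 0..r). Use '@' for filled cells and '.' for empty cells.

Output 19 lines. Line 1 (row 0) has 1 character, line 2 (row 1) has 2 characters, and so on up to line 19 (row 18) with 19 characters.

r0=0: @
r1=1: @@
r2=10: @.@
r3=11: @@@@
r4=100: @...@
r5=101: @@..@@
r6=110: @.@.@.@
r7=111: @@@@@@@@
r8=1000: @.......@
r9=1001: @@......@@
r10=1010: @.@.....@.@
r11=1011: @@@@....@@@@
r12=1100: @...@...@...@
r13=1101: @@..@@..@@..@@
r14=1110: @.@.@.@.@.@.@.@
r15=1111: @@@@@@@@@@@@@@@@
r16=10000: @...............@
r17=10001: @@..............@@
r18=10010: @.@.............@.@

Answer: @
@@
@.@
@@@@
@...@
@@..@@
@.@.@.@
@@@@@@@@
@.......@
@@......@@
@.@.....@.@
@@@@....@@@@
@...@...@...@
@@..@@..@@..@@
@.@.@.@.@.@.@.@
@@@@@@@@@@@@@@@@
@...............@
@@..............@@
@.@.............@.@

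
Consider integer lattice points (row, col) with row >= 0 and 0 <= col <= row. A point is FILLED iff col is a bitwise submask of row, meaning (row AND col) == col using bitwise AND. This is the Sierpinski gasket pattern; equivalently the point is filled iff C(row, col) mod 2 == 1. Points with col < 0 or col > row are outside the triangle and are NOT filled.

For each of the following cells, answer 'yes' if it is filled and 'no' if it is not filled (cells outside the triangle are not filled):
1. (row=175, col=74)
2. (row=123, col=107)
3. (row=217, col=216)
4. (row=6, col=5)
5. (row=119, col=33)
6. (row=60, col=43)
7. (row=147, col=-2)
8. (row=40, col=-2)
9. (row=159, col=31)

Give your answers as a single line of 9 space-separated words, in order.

(175,74): row=0b10101111, col=0b1001010, row AND col = 0b1010 = 10; 10 != 74 -> empty
(123,107): row=0b1111011, col=0b1101011, row AND col = 0b1101011 = 107; 107 == 107 -> filled
(217,216): row=0b11011001, col=0b11011000, row AND col = 0b11011000 = 216; 216 == 216 -> filled
(6,5): row=0b110, col=0b101, row AND col = 0b100 = 4; 4 != 5 -> empty
(119,33): row=0b1110111, col=0b100001, row AND col = 0b100001 = 33; 33 == 33 -> filled
(60,43): row=0b111100, col=0b101011, row AND col = 0b101000 = 40; 40 != 43 -> empty
(147,-2): col outside [0, 147] -> not filled
(40,-2): col outside [0, 40] -> not filled
(159,31): row=0b10011111, col=0b11111, row AND col = 0b11111 = 31; 31 == 31 -> filled

Answer: no yes yes no yes no no no yes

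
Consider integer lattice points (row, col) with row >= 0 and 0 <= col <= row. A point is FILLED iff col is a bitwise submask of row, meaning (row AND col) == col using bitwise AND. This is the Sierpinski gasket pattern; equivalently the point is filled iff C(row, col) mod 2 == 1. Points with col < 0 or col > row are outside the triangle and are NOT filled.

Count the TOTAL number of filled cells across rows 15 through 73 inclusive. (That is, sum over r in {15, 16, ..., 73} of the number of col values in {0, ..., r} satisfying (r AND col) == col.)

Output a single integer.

r15=1111 pc4: +16 =16
r16=10000 pc1: +2 =18
r17=10001 pc2: +4 =22
r18=10010 pc2: +4 =26
r19=10011 pc3: +8 =34
r20=10100 pc2: +4 =38
r21=10101 pc3: +8 =46
r22=10110 pc3: +8 =54
r23=10111 pc4: +16 =70
r24=11000 pc2: +4 =74
r25=11001 pc3: +8 =82
r26=11010 pc3: +8 =90
r27=11011 pc4: +16 =106
r28=11100 pc3: +8 =114
r29=11101 pc4: +16 =130
r30=11110 pc4: +16 =146
r31=11111 pc5: +32 =178
r32=100000 pc1: +2 =180
r33=100001 pc2: +4 =184
r34=100010 pc2: +4 =188
r35=100011 pc3: +8 =196
r36=100100 pc2: +4 =200
r37=100101 pc3: +8 =208
r38=100110 pc3: +8 =216
r39=100111 pc4: +16 =232
r40=101000 pc2: +4 =236
r41=101001 pc3: +8 =244
r42=101010 pc3: +8 =252
r43=101011 pc4: +16 =268
r44=101100 pc3: +8 =276
r45=101101 pc4: +16 =292
r46=101110 pc4: +16 =308
r47=101111 pc5: +32 =340
r48=110000 pc2: +4 =344
r49=110001 pc3: +8 =352
r50=110010 pc3: +8 =360
r51=110011 pc4: +16 =376
r52=110100 pc3: +8 =384
r53=110101 pc4: +16 =400
r54=110110 pc4: +16 =416
r55=110111 pc5: +32 =448
r56=111000 pc3: +8 =456
r57=111001 pc4: +16 =472
r58=111010 pc4: +16 =488
r59=111011 pc5: +32 =520
r60=111100 pc4: +16 =536
r61=111101 pc5: +32 =568
r62=111110 pc5: +32 =600
r63=111111 pc6: +64 =664
r64=1000000 pc1: +2 =666
r65=1000001 pc2: +4 =670
r66=1000010 pc2: +4 =674
r67=1000011 pc3: +8 =682
r68=1000100 pc2: +4 =686
r69=1000101 pc3: +8 =694
r70=1000110 pc3: +8 =702
r71=1000111 pc4: +16 =718
r72=1001000 pc2: +4 =722
r73=1001001 pc3: +8 =730

Answer: 730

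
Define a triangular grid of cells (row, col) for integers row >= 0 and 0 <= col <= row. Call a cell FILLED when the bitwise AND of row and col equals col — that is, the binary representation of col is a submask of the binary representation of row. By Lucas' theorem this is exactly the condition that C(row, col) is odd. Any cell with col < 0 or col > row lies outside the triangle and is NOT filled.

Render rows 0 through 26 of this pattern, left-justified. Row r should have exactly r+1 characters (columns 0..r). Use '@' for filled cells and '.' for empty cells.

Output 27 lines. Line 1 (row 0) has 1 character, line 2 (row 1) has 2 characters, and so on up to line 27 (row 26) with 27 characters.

Answer: @
@@
@.@
@@@@
@...@
@@..@@
@.@.@.@
@@@@@@@@
@.......@
@@......@@
@.@.....@.@
@@@@....@@@@
@...@...@...@
@@..@@..@@..@@
@.@.@.@.@.@.@.@
@@@@@@@@@@@@@@@@
@...............@
@@..............@@
@.@.............@.@
@@@@............@@@@
@...@...........@...@
@@..@@..........@@..@@
@.@.@.@.........@.@.@.@
@@@@@@@@........@@@@@@@@
@.......@.......@.......@
@@......@@......@@......@@
@.@.....@.@.....@.@.....@.@

Derivation:
r0=0: @
r1=1: @@
r2=10: @.@
r3=11: @@@@
r4=100: @...@
r5=101: @@..@@
r6=110: @.@.@.@
r7=111: @@@@@@@@
r8=1000: @.......@
r9=1001: @@......@@
r10=1010: @.@.....@.@
r11=1011: @@@@....@@@@
r12=1100: @...@...@...@
r13=1101: @@..@@..@@..@@
r14=1110: @.@.@.@.@.@.@.@
r15=1111: @@@@@@@@@@@@@@@@
r16=10000: @...............@
r17=10001: @@..............@@
r18=10010: @.@.............@.@
r19=10011: @@@@............@@@@
r20=10100: @...@...........@...@
r21=10101: @@..@@..........@@..@@
r22=10110: @.@.@.@.........@.@.@.@
r23=10111: @@@@@@@@........@@@@@@@@
r24=11000: @.......@.......@.......@
r25=11001: @@......@@......@@......@@
r26=11010: @.@.....@.@.....@.@.....@.@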